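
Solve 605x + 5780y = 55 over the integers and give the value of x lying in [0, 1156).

1051

Reduce mod 5780: 605x ≡ 55 (mod 5780). With g = gcd(605, 5780) = 5 dividing 55, divide through: 121x ≡ 11 (mod 1156).
Since gcd(121, 1156) = 1, x ≡ 11·(121)⁻¹ ≡ 1051 (mod 1156). Smallest non-negative: 1051.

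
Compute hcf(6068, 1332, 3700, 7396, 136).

4

gcd(6068, 1332): 6068 = 4·1332 + 740; 1332 = 1·740 + 592; 740 = 1·592 + 148; 592 = 4·148 + 0 → 148
gcd(148, 3700): 3700 = 25·148 + 0 → 148
gcd(148, 7396): 7396 = 49·148 + 144; 148 = 1·144 + 4; 144 = 36·4 + 0 → 4
gcd(4, 136): 136 = 34·4 + 0 → 4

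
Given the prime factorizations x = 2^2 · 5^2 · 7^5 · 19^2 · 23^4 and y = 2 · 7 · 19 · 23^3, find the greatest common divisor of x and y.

min exponent per shared prime: 2 · 7 · 19 · 23^3 = 3236422

3236422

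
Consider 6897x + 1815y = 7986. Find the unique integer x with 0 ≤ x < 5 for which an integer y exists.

gcd(6897, 1815) = 363 (Euclid: 6897 = 3·1815 + 1452; 1815 = 1·1452 + 363; 1452 = 4·363 + 0), and 363 | 7986.
Extended Euclid: 6897·(-1) + 1815·(4) = 363. Scale by 22: x₀ = -22.
General solution x = x₀ + 5t; reducing mod 5 gives x = 3 (and y = -7).

3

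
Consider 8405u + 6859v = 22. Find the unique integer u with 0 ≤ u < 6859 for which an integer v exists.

Euclid: 8405 = 1·6859 + 1546; 6859 = 4·1546 + 675; 1546 = 2·675 + 196; 675 = 3·196 + 87; 196 = 2·87 + 22; 87 = 3·22 + 21; 22 = 1·21 + 1; 21 = 21·1 + 0 → gcd = 1; 22 = 1·22.
Back-substitution yields 8405·(315) + 6859·(-386) = 1, so one solution is u = 315·22 = 6930, v = -386·22 = -8492.
Solutions in u differ by 6859/1 = 6859; the one in [0, 6859) is 6930 mod 6859 = 71.

71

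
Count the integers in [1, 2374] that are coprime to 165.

1152

165 = 3·5·11. Inclusion–exclusion on these primes:
2374 − ⌊2374/3⌋ − ⌊2374/5⌋ − ⌊2374/11⌋ + ⌊2374/15⌋ + ⌊2374/33⌋ + ⌊2374/55⌋ − ⌊2374/165⌋ = 1152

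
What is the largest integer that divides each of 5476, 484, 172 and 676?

4

gcd(5476, 484): 5476 = 11·484 + 152; 484 = 3·152 + 28; 152 = 5·28 + 12; 28 = 2·12 + 4; 12 = 3·4 + 0 → 4
gcd(4, 172): 172 = 43·4 + 0 → 4
gcd(4, 676): 676 = 169·4 + 0 → 4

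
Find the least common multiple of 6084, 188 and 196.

14011452

6084 = 2² · 3² · 13²; 188 = 2² · 47; 196 = 2² · 7²
lcm takes max exponent of each prime: 2² · 3² · 7² · 13² · 47 = 14011452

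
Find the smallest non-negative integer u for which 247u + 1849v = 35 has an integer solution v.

gcd(247, 1849) = 1 (Euclid: 1849 = 7·247 + 120; 247 = 2·120 + 7; 120 = 17·7 + 1; 7 = 7·1 + 0), and 1 | 35.
Extended Euclid: 247·(-262) + 1849·(35) = 1. Scale by 35: u₀ = -9170.
General solution u = u₀ + 1849t; reducing mod 1849 gives u = 75 (and v = -10).

75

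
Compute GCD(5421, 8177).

13

Euclid: 8177 = 1·5421 + 2756; 5421 = 1·2756 + 2665; 2756 = 1·2665 + 91; 2665 = 29·91 + 26; 91 = 3·26 + 13; 26 = 2·13 + 0. Last nonzero remainder: 13.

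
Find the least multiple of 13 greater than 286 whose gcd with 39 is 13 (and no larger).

39 = 13·3. Any t with gcd(t, 39) = 13 is a multiple of 13, say 13s, with s coprime to 3.
Need s > 286/13, so s ≥ 23. First s ≥ 23 with gcd(s, 3) = 1 is s = 23. Thus t = 13·23 = 299.

299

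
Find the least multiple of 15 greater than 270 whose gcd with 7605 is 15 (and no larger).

7605 = 15·507. Any m with gcd(m, 7605) = 15 is a multiple of 15, say 15s, with s coprime to 507.
Need s > 270/15, so s ≥ 19. First s ≥ 19 with gcd(s, 507) = 1 is s = 19. Thus m = 15·19 = 285.

285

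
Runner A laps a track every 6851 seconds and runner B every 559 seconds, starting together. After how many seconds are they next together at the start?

294593

6851 = 13 · 17 · 31; 559 = 13 · 43
max exponents: 13 · 17 · 31 · 43 = 294593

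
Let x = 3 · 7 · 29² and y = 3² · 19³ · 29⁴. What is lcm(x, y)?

max exponent per prime: 3² · 7 · 19³ · 29⁴ = 305628143877

305628143877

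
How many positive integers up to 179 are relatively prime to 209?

154

Prime factors of 209: 11, 19. Count integers ≤ 179 divisible by none of them.
By inclusion–exclusion: 179 − ⌊179/11⌋ − ⌊179/19⌋ + ⌊179/209⌋ = 154.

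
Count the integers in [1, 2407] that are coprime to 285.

1217

285 = 3·5·19. Inclusion–exclusion on these primes:
2407 − ⌊2407/3⌋ − ⌊2407/5⌋ − ⌊2407/19⌋ + ⌊2407/15⌋ + ⌊2407/57⌋ + ⌊2407/95⌋ − ⌊2407/285⌋ = 1217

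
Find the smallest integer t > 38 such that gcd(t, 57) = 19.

76

57 = 19·3. Any t with gcd(t, 57) = 19 is a multiple of 19, say 19s, with s coprime to 3.
Need s > 38/19, so s ≥ 3. First s ≥ 3 with gcd(s, 3) = 1 is s = 4. Thus t = 19·4 = 76.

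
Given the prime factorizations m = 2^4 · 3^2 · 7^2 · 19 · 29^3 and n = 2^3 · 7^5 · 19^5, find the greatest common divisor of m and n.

7448

min exponent per shared prime: 2^3 · 7^2 · 19 = 7448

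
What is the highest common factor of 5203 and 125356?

Euclid: 125356 = 24·5203 + 484; 5203 = 10·484 + 363; 484 = 1·363 + 121; 363 = 3·121 + 0. Last nonzero remainder: 121.

121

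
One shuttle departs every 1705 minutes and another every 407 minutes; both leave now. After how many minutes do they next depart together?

1705 = 5 · 11 · 31; 407 = 11 · 37
max exponents: 5 · 11 · 31 · 37 = 63085

63085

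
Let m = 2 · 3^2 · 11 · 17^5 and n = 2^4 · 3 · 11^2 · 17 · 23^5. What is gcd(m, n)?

min exponent per shared prime: 2 · 3 · 11 · 17 = 1122

1122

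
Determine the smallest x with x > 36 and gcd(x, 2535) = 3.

42

gcd(x, 2535) = 3 forces 3 | x; write x = 3s. Then gcd(3s, 3·845) = 3·gcd(s, 845), so need gcd(s, 845) = 1.
3s > 36 gives s ≥ 13. The least s ≥ 13 coprime to 845 is 14, so x = 3·14 = 42.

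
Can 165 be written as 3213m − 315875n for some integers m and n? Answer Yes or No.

gcd(3213, 315875): 315875 = 98·3213 + 1001; 3213 = 3·1001 + 210; 1001 = 4·210 + 161; 210 = 1·161 + 49; 161 = 3·49 + 14; 49 = 3·14 + 7; 14 = 2·7 + 0 → 7
7 does not divide 165, so a solution does not exist.

No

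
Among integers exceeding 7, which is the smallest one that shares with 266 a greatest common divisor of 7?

21

266 = 7·38. Any m with gcd(m, 266) = 7 is a multiple of 7, say 7s, with s coprime to 38.
Need s > 7/7, so s ≥ 2. First s ≥ 2 with gcd(s, 38) = 1 is s = 3. Thus m = 7·3 = 21.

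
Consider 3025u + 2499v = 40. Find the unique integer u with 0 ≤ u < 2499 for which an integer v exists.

gcd(3025, 2499) = 1 (Euclid: 3025 = 1·2499 + 526; 2499 = 4·526 + 395; 526 = 1·395 + 131; 395 = 3·131 + 2; 131 = 65·2 + 1; 2 = 2·1 + 0), and 1 | 40.
Extended Euclid: 3025·(1240) + 2499·(-1501) = 1. Scale by 40: u₀ = 49600.
General solution u = u₀ + 2499t; reducing mod 2499 gives u = 2119 (and v = -2565).

2119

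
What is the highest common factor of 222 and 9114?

222 = 2 · 3 · 37
9114 = 2 · 3 · 7² · 31
Common: 2 · 3 = 6

6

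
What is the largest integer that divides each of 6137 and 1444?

6137 = 17 · 19²
1444 = 2² · 19²
Common: 19² = 361

361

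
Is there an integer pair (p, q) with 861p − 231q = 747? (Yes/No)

No

gcd(861, 231): 861 = 3·231 + 168; 231 = 1·168 + 63; 168 = 2·63 + 42; 63 = 1·42 + 21; 42 = 2·21 + 0 → 21
21 does not divide 747, so a solution does not exist.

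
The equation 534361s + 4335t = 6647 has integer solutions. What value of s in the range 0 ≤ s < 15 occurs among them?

2

Euclid: 534361 = 123·4335 + 1156; 4335 = 3·1156 + 867; 1156 = 1·867 + 289; 867 = 3·289 + 0 → gcd = 289; 6647 = 289·23.
Back-substitution yields 534361·(4) + 4335·(-493) = 289, so one solution is s = 4·23 = 92, t = -493·23 = -11339.
Solutions in s differ by 4335/289 = 15; the one in [0, 15) is 92 mod 15 = 2.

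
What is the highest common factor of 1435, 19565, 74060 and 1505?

1435 = 5 · 7 · 41; 19565 = 5 · 7 · 13 · 43; 74060 = 2² · 5 · 7 · 23²; 1505 = 5 · 7 · 43
gcd takes min exponent of each prime: 5 · 7 = 35

35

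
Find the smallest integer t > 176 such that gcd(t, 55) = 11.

Multiples of 11 above 176: 11·17, 11·18, … . Need the cofactor coprime to 55/11 = 5.
Checking s = 17, 18, … the first with gcd(s, 5) = 1 is s = 17, giving 187.

187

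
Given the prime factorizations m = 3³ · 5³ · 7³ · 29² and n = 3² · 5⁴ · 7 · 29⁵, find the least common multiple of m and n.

118721094305625

max exponent per prime: 3³ · 5⁴ · 7³ · 29⁵ = 118721094305625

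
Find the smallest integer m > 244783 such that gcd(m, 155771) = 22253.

gcd(m, 155771) = 22253 forces 22253 | m; write m = 22253s. Then gcd(22253s, 22253·7) = 22253·gcd(s, 7), so need gcd(s, 7) = 1.
22253s > 244783 gives s ≥ 12. The least s ≥ 12 coprime to 7 is 12, so m = 22253·12 = 267036.

267036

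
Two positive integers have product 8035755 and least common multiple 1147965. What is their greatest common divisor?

gcd·lcm = product, so gcd = 8035755/1147965 = 7.

7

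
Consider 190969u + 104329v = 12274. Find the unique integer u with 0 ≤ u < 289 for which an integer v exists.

17

gcd(190969, 104329) = 361 (Euclid: 190969 = 1·104329 + 86640; 104329 = 1·86640 + 17689; 86640 = 4·17689 + 15884; 17689 = 1·15884 + 1805; 15884 = 8·1805 + 1444; 1805 = 1·1444 + 361; 1444 = 4·361 + 0), and 361 | 12274.
Extended Euclid: 190969·(-59) + 104329·(108) = 361. Scale by 34: u₀ = -2006.
General solution u = u₀ + 289t; reducing mod 289 gives u = 17 (and v = -31).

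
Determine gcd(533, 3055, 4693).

13

gcd(533, 3055): 3055 = 5·533 + 390; 533 = 1·390 + 143; 390 = 2·143 + 104; 143 = 1·104 + 39; 104 = 2·39 + 26; 39 = 1·26 + 13; 26 = 2·13 + 0 → 13
gcd(13, 4693): 4693 = 361·13 + 0 → 13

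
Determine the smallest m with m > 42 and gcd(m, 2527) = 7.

49

Multiples of 7 above 42: 7·7, 7·8, … . Need the cofactor coprime to 2527/7 = 361.
Checking s = 7, 8, … the first with gcd(s, 361) = 1 is s = 7, giving 49.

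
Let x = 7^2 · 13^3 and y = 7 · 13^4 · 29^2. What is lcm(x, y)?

max exponent per prime: 7^2 · 13^4 · 29^2 = 1176970249

1176970249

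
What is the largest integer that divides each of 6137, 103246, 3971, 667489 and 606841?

6137 = 17 · 19²; 103246 = 2 · 11 · 13 · 19²; 3971 = 11 · 19²; 667489 = 19² · 43²; 606841 = 19² · 41²
gcd takes min exponent of each prime: 19² = 361

361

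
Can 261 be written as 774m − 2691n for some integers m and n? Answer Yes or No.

By Bézout, 774m − 2691n = 261 has integer solutions iff gcd(774, 2691) | 261.
Euclid: 2691 = 3·774 + 369; 774 = 2·369 + 36; 369 = 10·36 + 9; 36 = 4·9 + 0. gcd = 9; 261 mod 9 = 0. Yes.

Yes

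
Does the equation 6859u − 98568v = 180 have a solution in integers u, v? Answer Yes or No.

Yes

gcd(6859, 98568): 98568 = 14·6859 + 2542; 6859 = 2·2542 + 1775; 2542 = 1·1775 + 767; 1775 = 2·767 + 241; 767 = 3·241 + 44; 241 = 5·44 + 21; 44 = 2·21 + 2; 21 = 10·2 + 1; 2 = 2·1 + 0 → 1
1 divides 180, so a solution exists.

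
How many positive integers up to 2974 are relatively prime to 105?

1360

105 = 3·5·7. Inclusion–exclusion on these primes:
2974 − ⌊2974/3⌋ − ⌊2974/5⌋ − ⌊2974/7⌋ + ⌊2974/15⌋ + ⌊2974/21⌋ + ⌊2974/35⌋ − ⌊2974/105⌋ = 1360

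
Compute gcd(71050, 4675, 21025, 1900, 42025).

25

gcd(71050, 4675): 71050 = 15·4675 + 925; 4675 = 5·925 + 50; 925 = 18·50 + 25; 50 = 2·25 + 0 → 25
gcd(25, 21025): 21025 = 841·25 + 0 → 25
gcd(25, 1900): 1900 = 76·25 + 0 → 25
gcd(25, 42025): 42025 = 1681·25 + 0 → 25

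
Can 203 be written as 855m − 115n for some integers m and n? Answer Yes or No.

By Bézout, 855m − 115n = 203 has integer solutions iff gcd(855, 115) | 203.
Euclid: 855 = 7·115 + 50; 115 = 2·50 + 15; 50 = 3·15 + 5; 15 = 3·5 + 0. gcd = 5; 203 mod 5 = 3. No.

No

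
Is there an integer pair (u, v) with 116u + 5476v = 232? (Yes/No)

Yes

gcd(116, 5476): 5476 = 47·116 + 24; 116 = 4·24 + 20; 24 = 1·20 + 4; 20 = 5·4 + 0 → 4
4 divides 232, so a solution exists.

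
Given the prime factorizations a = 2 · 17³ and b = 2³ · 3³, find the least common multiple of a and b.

max exponent per prime: 2³ · 3³ · 17³ = 1061208

1061208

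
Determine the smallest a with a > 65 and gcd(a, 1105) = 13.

1105 = 13·85. Any a with gcd(a, 1105) = 13 is a multiple of 13, say 13s, with s coprime to 85.
Need s > 65/13, so s ≥ 6. First s ≥ 6 with gcd(s, 85) = 1 is s = 6. Thus a = 13·6 = 78.

78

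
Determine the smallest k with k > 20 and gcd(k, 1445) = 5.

Multiples of 5 above 20: 5·5, 5·6, … . Need the cofactor coprime to 1445/5 = 289.
Checking s = 5, 6, … the first with gcd(s, 289) = 1 is s = 5, giving 25.

25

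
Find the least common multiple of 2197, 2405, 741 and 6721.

11977527705

2197 = 13³; 2405 = 5 · 13 · 37; 741 = 3 · 13 · 19; 6721 = 11 · 13 · 47
lcm takes max exponent of each prime: 3 · 5 · 11 · 13³ · 19 · 37 · 47 = 11977527705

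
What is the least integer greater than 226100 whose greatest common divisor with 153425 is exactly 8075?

234175

Multiples of 8075 above 226100: 8075·29, 8075·30, … . Need the cofactor coprime to 153425/8075 = 19.
Checking s = 29, 30, … the first with gcd(s, 19) = 1 is s = 29, giving 234175.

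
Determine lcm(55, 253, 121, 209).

264385

lcm(55, 253) = 55·253/gcd = 13915/11 = 1265
lcm(1265, 121) = 1265·121/gcd = 153065/11 = 13915
lcm(13915, 209) = 13915·209/gcd = 2908235/11 = 264385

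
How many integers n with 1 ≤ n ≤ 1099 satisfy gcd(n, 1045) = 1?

1045 = 5·11·19. Inclusion–exclusion on these primes:
1099 − ⌊1099/5⌋ − ⌊1099/11⌋ − ⌊1099/19⌋ + ⌊1099/55⌋ + ⌊1099/95⌋ + ⌊1099/209⌋ − ⌊1099/1045⌋ = 758

758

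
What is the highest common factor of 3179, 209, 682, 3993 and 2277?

gcd(3179, 209): 3179 = 15·209 + 44; 209 = 4·44 + 33; 44 = 1·33 + 11; 33 = 3·11 + 0 → 11
gcd(11, 682): 682 = 62·11 + 0 → 11
gcd(11, 3993): 3993 = 363·11 + 0 → 11
gcd(11, 2277): 2277 = 207·11 + 0 → 11

11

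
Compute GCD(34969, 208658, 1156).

289

gcd(34969, 208658): 208658 = 5·34969 + 33813; 34969 = 1·33813 + 1156; 33813 = 29·1156 + 289; 1156 = 4·289 + 0 → 289
gcd(289, 1156): 1156 = 4·289 + 0 → 289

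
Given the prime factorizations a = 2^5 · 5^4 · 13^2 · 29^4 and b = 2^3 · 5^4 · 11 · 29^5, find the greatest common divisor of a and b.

3536405000

min exponent per shared prime: 2^3 · 5^4 · 29^4 = 3536405000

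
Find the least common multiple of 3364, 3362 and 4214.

11914840588

lcm(3364, 3362) = 3364·3362/gcd = 11309768/2 = 5654884
lcm(5654884, 4214) = 5654884·4214/gcd = 23829681176/2 = 11914840588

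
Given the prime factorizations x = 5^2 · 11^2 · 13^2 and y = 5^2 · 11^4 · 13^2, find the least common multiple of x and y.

max exponent per prime: 5^2 · 11^4 · 13^2 = 61858225

61858225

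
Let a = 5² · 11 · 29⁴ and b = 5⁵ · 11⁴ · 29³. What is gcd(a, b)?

min exponent per shared prime: 5² · 11 · 29³ = 6706975

6706975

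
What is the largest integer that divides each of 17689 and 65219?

49

Euclid: 65219 = 3·17689 + 12152; 17689 = 1·12152 + 5537; 12152 = 2·5537 + 1078; 5537 = 5·1078 + 147; 1078 = 7·147 + 49; 147 = 3·49 + 0. Last nonzero remainder: 49.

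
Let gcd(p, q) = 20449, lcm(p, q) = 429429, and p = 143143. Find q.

61347

Using pq = gcd(p,q)·lcm(p,q) = 20449·429429 = 8781393621, we get q = 8781393621/143143 = 61347.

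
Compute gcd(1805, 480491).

361

1805 = 5 · 19²
480491 = 11³ · 19²
Common: 19² = 361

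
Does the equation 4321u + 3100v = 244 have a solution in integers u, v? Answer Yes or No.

gcd(4321, 3100): 4321 = 1·3100 + 1221; 3100 = 2·1221 + 658; 1221 = 1·658 + 563; 658 = 1·563 + 95; 563 = 5·95 + 88; 95 = 1·88 + 7; 88 = 12·7 + 4; 7 = 1·4 + 3; 4 = 1·3 + 1; 3 = 3·1 + 0 → 1
1 divides 244, so a solution exists.

Yes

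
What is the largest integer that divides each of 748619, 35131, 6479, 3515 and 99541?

gcd(748619, 35131): 748619 = 21·35131 + 10868; 35131 = 3·10868 + 2527; 10868 = 4·2527 + 760; 2527 = 3·760 + 247; 760 = 3·247 + 19; 247 = 13·19 + 0 → 19
gcd(19, 6479): 6479 = 341·19 + 0 → 19
gcd(19, 3515): 3515 = 185·19 + 0 → 19
gcd(19, 99541): 99541 = 5239·19 + 0 → 19

19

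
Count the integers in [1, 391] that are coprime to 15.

209

15 = 3·5. Inclusion–exclusion on these primes:
391 − ⌊391/3⌋ − ⌊391/5⌋ + ⌊391/15⌋ = 209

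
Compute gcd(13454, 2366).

14

Euclid: 13454 = 5·2366 + 1624; 2366 = 1·1624 + 742; 1624 = 2·742 + 140; 742 = 5·140 + 42; 140 = 3·42 + 14; 42 = 3·14 + 0. Last nonzero remainder: 14.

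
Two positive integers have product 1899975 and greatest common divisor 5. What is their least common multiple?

379995

gcd·lcm = product, so lcm = 1899975/5 = 379995.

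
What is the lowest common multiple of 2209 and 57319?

126617671

2209 = 47²; 57319 = 31 · 43²
max exponents: 31 · 43² · 47² = 126617671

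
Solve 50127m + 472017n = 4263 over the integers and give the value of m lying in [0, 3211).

Reduce mod 472017: 50127m ≡ 4263 (mod 472017). With g = gcd(50127, 472017) = 147 dividing 4263, divide through: 341m ≡ 29 (mod 3211).
Since gcd(341, 3211) = 1, m ≡ 29·(341)⁻¹ ≡ 66 (mod 3211). Smallest non-negative: 66.

66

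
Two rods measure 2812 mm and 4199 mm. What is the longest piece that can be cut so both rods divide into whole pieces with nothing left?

19

Euclid: 4199 = 1·2812 + 1387; 2812 = 2·1387 + 38; 1387 = 36·38 + 19; 38 = 2·19 + 0. Last nonzero remainder: 19.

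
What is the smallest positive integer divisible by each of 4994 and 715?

4994 = 2 · 11 · 227; 715 = 5 · 11 · 13
max exponents: 2 · 5 · 11 · 13 · 227 = 324610

324610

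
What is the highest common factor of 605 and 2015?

5

605 = 5 · 11²
2015 = 5 · 13 · 31
Common: 5 = 5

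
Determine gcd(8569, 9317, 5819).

8569 = 11 · 19 · 41; 9317 = 7 · 11³; 5819 = 11 · 23²
gcd takes min exponent of each prime: 11 = 11

11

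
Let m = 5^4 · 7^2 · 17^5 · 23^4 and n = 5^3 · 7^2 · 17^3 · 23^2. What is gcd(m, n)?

min exponent per shared prime: 5^3 · 7^2 · 17^3 · 23^2 = 15918734125

15918734125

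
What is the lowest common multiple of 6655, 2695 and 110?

652190

lcm(6655, 2695) = 6655·2695/gcd = 17935225/55 = 326095
lcm(326095, 110) = 326095·110/gcd = 35870450/55 = 652190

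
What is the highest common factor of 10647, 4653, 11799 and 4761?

gcd(10647, 4653): 10647 = 2·4653 + 1341; 4653 = 3·1341 + 630; 1341 = 2·630 + 81; 630 = 7·81 + 63; 81 = 1·63 + 18; 63 = 3·18 + 9; 18 = 2·9 + 0 → 9
gcd(9, 11799): 11799 = 1311·9 + 0 → 9
gcd(9, 4761): 4761 = 529·9 + 0 → 9

9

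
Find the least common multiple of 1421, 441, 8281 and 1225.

lcm(1421, 441) = 1421·441/gcd = 626661/49 = 12789
lcm(12789, 8281) = 12789·8281/gcd = 105905709/49 = 2161341
lcm(2161341, 1225) = 2161341·1225/gcd = 2647642725/49 = 54033525

54033525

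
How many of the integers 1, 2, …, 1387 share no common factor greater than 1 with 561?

Prime factors of 561: 3, 11, 17. Count integers ≤ 1387 divisible by none of them.
By inclusion–exclusion: 1387 − ⌊1387/3⌋ − ⌊1387/11⌋ − ⌊1387/17⌋ + ⌊1387/33⌋ + ⌊1387/51⌋ + ⌊1387/187⌋ − ⌊1387/561⌋ = 792.

792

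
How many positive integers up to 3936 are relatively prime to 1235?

2753

Prime factors of 1235: 5, 13, 19. Count integers ≤ 3936 divisible by none of them.
By inclusion–exclusion: 3936 − ⌊3936/5⌋ − ⌊3936/13⌋ − ⌊3936/19⌋ + ⌊3936/65⌋ + ⌊3936/95⌋ + ⌊3936/247⌋ − ⌊3936/1235⌋ = 2753.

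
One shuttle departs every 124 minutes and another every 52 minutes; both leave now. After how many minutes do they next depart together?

gcd first: 124 = 2·52 + 20; 52 = 2·20 + 12; 20 = 1·12 + 8; 12 = 1·8 + 4; 8 = 2·4 + 0 → gcd = 4
lcm = 124·52/gcd = 6448/4 = 1612

1612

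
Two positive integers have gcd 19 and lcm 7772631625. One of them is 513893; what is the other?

287375

a·b = gcd·lcm = 19·7772631625 = 147680000875, so b = 147680000875/513893 = 287375.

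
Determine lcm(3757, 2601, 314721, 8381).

3757 = 13 · 17²; 2601 = 3² · 17²; 314721 = 3² · 11² · 17²; 8381 = 17² · 29
lcm takes max exponent of each prime: 3² · 11² · 13 · 17² · 29 = 118649817

118649817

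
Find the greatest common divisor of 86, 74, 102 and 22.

gcd(86, 74): 86 = 1·74 + 12; 74 = 6·12 + 2; 12 = 6·2 + 0 → 2
gcd(2, 102): 102 = 51·2 + 0 → 2
gcd(2, 22): 22 = 11·2 + 0 → 2

2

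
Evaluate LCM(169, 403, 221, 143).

169 = 13²; 403 = 13 · 31; 221 = 13 · 17; 143 = 11 · 13
lcm takes max exponent of each prime: 11 · 13² · 17 · 31 = 979693

979693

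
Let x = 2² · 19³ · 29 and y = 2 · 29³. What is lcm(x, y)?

max exponent per prime: 2² · 19³ · 29³ = 669136604

669136604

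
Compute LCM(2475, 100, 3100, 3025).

lcm(2475, 100) = 2475·100/gcd = 247500/25 = 9900
lcm(9900, 3100) = 9900·3100/gcd = 30690000/100 = 306900
lcm(306900, 3025) = 306900·3025/gcd = 928372500/275 = 3375900

3375900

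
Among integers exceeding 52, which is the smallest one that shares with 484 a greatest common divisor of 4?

Multiples of 4 above 52: 4·14, 4·15, … . Need the cofactor coprime to 484/4 = 121.
Checking s = 14, 15, … the first with gcd(s, 121) = 1 is s = 14, giving 56.

56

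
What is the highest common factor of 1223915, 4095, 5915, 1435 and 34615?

1223915 = 5 · 7 · 11² · 17²; 4095 = 3² · 5 · 7 · 13; 5915 = 5 · 7 · 13²; 1435 = 5 · 7 · 41; 34615 = 5 · 7 · 23 · 43
gcd takes min exponent of each prime: 5 · 7 = 35

35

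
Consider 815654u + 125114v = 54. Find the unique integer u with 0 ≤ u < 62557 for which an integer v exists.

Reduce mod 125114: 815654u ≡ 54 (mod 125114). With g = gcd(815654, 125114) = 2 dividing 54, divide through: 407827u ≡ 27 (mod 62557).
Since gcd(407827, 62557) = 1, u ≡ 27·(407827)⁻¹ ≡ 55998 (mod 62557). Smallest non-negative: 55998.

55998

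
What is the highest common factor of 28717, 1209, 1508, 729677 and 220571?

13

gcd(28717, 1209): 28717 = 23·1209 + 910; 1209 = 1·910 + 299; 910 = 3·299 + 13; 299 = 23·13 + 0 → 13
gcd(13, 1508): 1508 = 116·13 + 0 → 13
gcd(13, 729677): 729677 = 56129·13 + 0 → 13
gcd(13, 220571): 220571 = 16967·13 + 0 → 13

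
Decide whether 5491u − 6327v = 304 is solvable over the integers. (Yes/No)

By Bézout, 5491u − 6327v = 304 has integer solutions iff gcd(5491, 6327) | 304.
Euclid: 6327 = 1·5491 + 836; 5491 = 6·836 + 475; 836 = 1·475 + 361; 475 = 1·361 + 114; 361 = 3·114 + 19; 114 = 6·19 + 0. gcd = 19; 304 mod 19 = 0. Yes.

Yes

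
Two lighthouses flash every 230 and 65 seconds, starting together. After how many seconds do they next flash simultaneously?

gcd first: 230 = 3·65 + 35; 65 = 1·35 + 30; 35 = 1·30 + 5; 30 = 6·5 + 0 → gcd = 5
lcm = 230·65/gcd = 14950/5 = 2990

2990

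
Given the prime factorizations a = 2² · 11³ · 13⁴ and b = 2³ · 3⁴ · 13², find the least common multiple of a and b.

24633519768

max exponent per prime: 2³ · 3⁴ · 11³ · 13⁴ = 24633519768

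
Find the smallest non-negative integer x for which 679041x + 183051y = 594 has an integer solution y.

1818

Euclid: 679041 = 3·183051 + 129888; 183051 = 1·129888 + 53163; 129888 = 2·53163 + 23562; 53163 = 2·23562 + 6039; 23562 = 3·6039 + 5445; 6039 = 1·5445 + 594; 5445 = 9·594 + 99; 594 = 6·99 + 0 → gcd = 99; 594 = 99·6.
Back-substitution yields 679041·(303) + 183051·(-1124) = 99, so one solution is x = 303·6 = 1818, y = -1124·6 = -6744.
Solutions in x differ by 183051/99 = 1849; the one in [0, 1849) is 1818 mod 1849 = 1818.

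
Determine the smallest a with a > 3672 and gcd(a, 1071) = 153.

3825

gcd(a, 1071) = 153 forces 153 | a; write a = 153s. Then gcd(153s, 153·7) = 153·gcd(s, 7), so need gcd(s, 7) = 1.
153s > 3672 gives s ≥ 25. The least s ≥ 25 coprime to 7 is 25, so a = 153·25 = 3825.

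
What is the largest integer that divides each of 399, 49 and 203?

gcd(399, 49): 399 = 8·49 + 7; 49 = 7·7 + 0 → 7
gcd(7, 203): 203 = 29·7 + 0 → 7

7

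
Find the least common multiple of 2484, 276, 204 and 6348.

2484 = 2² · 3³ · 23; 276 = 2² · 3 · 23; 204 = 2² · 3 · 17; 6348 = 2² · 3 · 23²
lcm takes max exponent of each prime: 2² · 3³ · 17 · 23² = 971244

971244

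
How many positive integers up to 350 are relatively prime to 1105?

244

Prime factors of 1105: 5, 13, 17. Count integers ≤ 350 divisible by none of them.
By inclusion–exclusion: 350 − ⌊350/5⌋ − ⌊350/13⌋ − ⌊350/17⌋ + ⌊350/65⌋ + ⌊350/85⌋ + ⌊350/221⌋ − ⌊350/1105⌋ = 244.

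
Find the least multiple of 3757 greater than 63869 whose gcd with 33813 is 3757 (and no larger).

gcd(t, 33813) = 3757 forces 3757 | t; write t = 3757s. Then gcd(3757s, 3757·9) = 3757·gcd(s, 9), so need gcd(s, 9) = 1.
3757s > 63869 gives s ≥ 18. The least s ≥ 18 coprime to 9 is 19, so t = 3757·19 = 71383.

71383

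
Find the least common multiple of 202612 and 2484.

125822052

202612 = 2² · 37³; 2484 = 2² · 3³ · 23
max exponents: 2² · 3³ · 23 · 37³ = 125822052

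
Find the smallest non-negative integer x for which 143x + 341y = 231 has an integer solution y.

4

Reduce mod 341: 143x ≡ 231 (mod 341). With g = gcd(143, 341) = 11 dividing 231, divide through: 13x ≡ 21 (mod 31).
Since gcd(13, 31) = 1, x ≡ 21·(13)⁻¹ ≡ 4 (mod 31). Smallest non-negative: 4.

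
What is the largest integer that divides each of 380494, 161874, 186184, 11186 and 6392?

34

gcd(380494, 161874): 380494 = 2·161874 + 56746; 161874 = 2·56746 + 48382; 56746 = 1·48382 + 8364; 48382 = 5·8364 + 6562; 8364 = 1·6562 + 1802; 6562 = 3·1802 + 1156; 1802 = 1·1156 + 646; 1156 = 1·646 + 510; 646 = 1·510 + 136; 510 = 3·136 + 102; 136 = 1·102 + 34; 102 = 3·34 + 0 → 34
gcd(34, 186184): 186184 = 5476·34 + 0 → 34
gcd(34, 11186): 11186 = 329·34 + 0 → 34
gcd(34, 6392): 6392 = 188·34 + 0 → 34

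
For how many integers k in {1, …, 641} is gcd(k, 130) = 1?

237

Prime factors of 130: 2, 5, 13. Count integers ≤ 641 divisible by none of them.
By inclusion–exclusion: 641 − ⌊641/2⌋ − ⌊641/5⌋ − ⌊641/13⌋ + ⌊641/10⌋ + ⌊641/26⌋ + ⌊641/65⌋ − ⌊641/130⌋ = 237.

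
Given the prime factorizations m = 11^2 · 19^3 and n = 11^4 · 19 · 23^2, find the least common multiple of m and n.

53123565451

max exponent per prime: 11^4 · 19^3 · 23^2 = 53123565451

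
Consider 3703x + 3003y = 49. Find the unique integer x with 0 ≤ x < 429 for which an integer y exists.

Reduce mod 3003: 3703x ≡ 49 (mod 3003). With g = gcd(3703, 3003) = 7 dividing 49, divide through: 529x ≡ 7 (mod 429).
Since gcd(529, 429) = 1, x ≡ 7·(529)⁻¹ ≡ 73 (mod 429). Smallest non-negative: 73.

73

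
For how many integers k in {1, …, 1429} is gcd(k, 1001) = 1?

1028

Prime factors of 1001: 7, 11, 13. Count integers ≤ 1429 divisible by none of them.
By inclusion–exclusion: 1429 − ⌊1429/7⌋ − ⌊1429/11⌋ − ⌊1429/13⌋ + ⌊1429/77⌋ + ⌊1429/91⌋ + ⌊1429/143⌋ − ⌊1429/1001⌋ = 1028.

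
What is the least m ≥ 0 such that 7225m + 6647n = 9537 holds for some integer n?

5

gcd(7225, 6647) = 289 (Euclid: 7225 = 1·6647 + 578; 6647 = 11·578 + 289; 578 = 2·289 + 0), and 289 | 9537.
Extended Euclid: 7225·(-11) + 6647·(12) = 289. Scale by 33: m₀ = -363.
General solution m = m₀ + 23t; reducing mod 23 gives m = 5 (and n = -4).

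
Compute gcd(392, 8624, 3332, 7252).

196

gcd(392, 8624): 8624 = 22·392 + 0 → 392
gcd(392, 3332): 3332 = 8·392 + 196; 392 = 2·196 + 0 → 196
gcd(196, 7252): 7252 = 37·196 + 0 → 196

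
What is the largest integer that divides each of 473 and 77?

Euclid: 473 = 6·77 + 11; 77 = 7·11 + 0. Last nonzero remainder: 11.

11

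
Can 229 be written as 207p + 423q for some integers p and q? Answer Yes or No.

No

gcd(207, 423): 423 = 2·207 + 9; 207 = 23·9 + 0 → 9
9 does not divide 229, so a solution does not exist.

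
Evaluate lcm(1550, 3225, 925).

lcm(1550, 3225) = 1550·3225/gcd = 4998750/25 = 199950
lcm(199950, 925) = 199950·925/gcd = 184953750/25 = 7398150

7398150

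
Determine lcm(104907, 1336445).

gcd first: 1336445 = 12·104907 + 77561; 104907 = 1·77561 + 27346; 77561 = 2·27346 + 22869; 27346 = 1·22869 + 4477; 22869 = 5·4477 + 484; 4477 = 9·484 + 121; 484 = 4·121 + 0 → gcd = 121
lcm = 104907·1336445/gcd = 140202435615/121 = 1158697815

1158697815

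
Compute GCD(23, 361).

23 = 23
361 = 19²
Common: 1 = 1

1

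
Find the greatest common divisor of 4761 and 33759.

Euclid: 33759 = 7·4761 + 432; 4761 = 11·432 + 9; 432 = 48·9 + 0. Last nonzero remainder: 9.

9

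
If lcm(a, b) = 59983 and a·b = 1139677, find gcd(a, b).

19

From gcd × lcm = ab: gcd = 1139677 / 59983 = 19.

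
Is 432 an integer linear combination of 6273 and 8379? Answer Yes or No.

By Bézout, 6273u − 8379v = 432 has integer solutions iff gcd(6273, 8379) | 432.
Euclid: 8379 = 1·6273 + 2106; 6273 = 2·2106 + 2061; 2106 = 1·2061 + 45; 2061 = 45·45 + 36; 45 = 1·36 + 9; 36 = 4·9 + 0. gcd = 9; 432 mod 9 = 0. Yes.

Yes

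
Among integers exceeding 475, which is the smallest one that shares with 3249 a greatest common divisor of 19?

494

Multiples of 19 above 475: 19·26, 19·27, … . Need the cofactor coprime to 3249/19 = 171.
Checking s = 26, 27, … the first with gcd(s, 171) = 1 is s = 26, giving 494.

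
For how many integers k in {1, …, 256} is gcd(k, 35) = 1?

176

Prime factors of 35: 5, 7. Count integers ≤ 256 divisible by none of them.
By inclusion–exclusion: 256 − ⌊256/5⌋ − ⌊256/7⌋ + ⌊256/35⌋ = 176.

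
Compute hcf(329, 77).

7

Euclid: 329 = 4·77 + 21; 77 = 3·21 + 14; 21 = 1·14 + 7; 14 = 2·7 + 0. Last nonzero remainder: 7.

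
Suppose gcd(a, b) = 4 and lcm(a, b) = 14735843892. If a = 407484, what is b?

Using ab = gcd(a,b)·lcm(a,b) = 4·14735843892 = 58943375568, we get b = 58943375568/407484 = 144652.

144652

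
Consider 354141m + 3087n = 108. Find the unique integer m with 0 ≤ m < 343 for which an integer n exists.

Euclid: 354141 = 114·3087 + 2223; 3087 = 1·2223 + 864; 2223 = 2·864 + 495; 864 = 1·495 + 369; 495 = 1·369 + 126; 369 = 2·126 + 117; 126 = 1·117 + 9; 117 = 13·9 + 0 → gcd = 9; 108 = 9·12.
Back-substitution yields 354141·(25) + 3087·(-2868) = 9, so one solution is m = 25·12 = 300, n = -2868·12 = -34416.
Solutions in m differ by 3087/9 = 343; the one in [0, 343) is 300 mod 343 = 300.

300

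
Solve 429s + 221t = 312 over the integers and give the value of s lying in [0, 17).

10

gcd(429, 221) = 13 (Euclid: 429 = 1·221 + 208; 221 = 1·208 + 13; 208 = 16·13 + 0), and 13 | 312.
Extended Euclid: 429·(-1) + 221·(2) = 13. Scale by 24: s₀ = -24.
General solution s = s₀ + 17k; reducing mod 17 gives s = 10 (and t = -18).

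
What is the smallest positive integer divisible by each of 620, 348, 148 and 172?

620 = 2² · 5 · 31; 348 = 2² · 3 · 29; 148 = 2² · 37; 172 = 2² · 43
lcm takes max exponent of each prime: 2² · 3 · 5 · 29 · 31 · 37 · 43 = 85818540

85818540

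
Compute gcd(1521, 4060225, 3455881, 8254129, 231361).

1521 = 3² · 13²; 4060225 = 5² · 13² · 31²; 3455881 = 11² · 13⁴; 8254129 = 13⁴ · 17²; 231361 = 13² · 37²
gcd takes min exponent of each prime: 13² = 169

169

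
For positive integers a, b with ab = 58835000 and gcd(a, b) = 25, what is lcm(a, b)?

Since gcd(a,b)·lcm(a,b) = ab, lcm = 58835000/25 = 2353400.

2353400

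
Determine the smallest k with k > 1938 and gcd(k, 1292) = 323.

Multiples of 323 above 1938: 323·7, 323·8, … . Need the cofactor coprime to 1292/323 = 4.
Checking s = 7, 8, … the first with gcd(s, 4) = 1 is s = 7, giving 2261.

2261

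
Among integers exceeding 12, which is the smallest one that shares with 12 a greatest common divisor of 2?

gcd(k, 12) = 2 forces 2 | k; write k = 2s. Then gcd(2s, 2·6) = 2·gcd(s, 6), so need gcd(s, 6) = 1.
2s > 12 gives s ≥ 7. The least s ≥ 7 coprime to 6 is 7, so k = 2·7 = 14.

14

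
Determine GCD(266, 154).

14

266 = 2 · 7 · 19
154 = 2 · 7 · 11
Common: 2 · 7 = 14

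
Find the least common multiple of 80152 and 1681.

gcd first: 80152 = 47·1681 + 1145; 1681 = 1·1145 + 536; 1145 = 2·536 + 73; 536 = 7·73 + 25; 73 = 2·25 + 23; 25 = 1·23 + 2; 23 = 11·2 + 1; 2 = 2·1 + 0 → gcd = 1
lcm = 80152·1681/gcd = 134735512/1 = 134735512

134735512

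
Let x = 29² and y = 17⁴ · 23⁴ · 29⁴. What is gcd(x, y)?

min exponent per shared prime: 29² = 841

841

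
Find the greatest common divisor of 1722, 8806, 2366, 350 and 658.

14

gcd(1722, 8806): 8806 = 5·1722 + 196; 1722 = 8·196 + 154; 196 = 1·154 + 42; 154 = 3·42 + 28; 42 = 1·28 + 14; 28 = 2·14 + 0 → 14
gcd(14, 2366): 2366 = 169·14 + 0 → 14
gcd(14, 350): 350 = 25·14 + 0 → 14
gcd(14, 658): 658 = 47·14 + 0 → 14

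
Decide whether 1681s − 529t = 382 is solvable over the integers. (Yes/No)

By Bézout, 1681s − 529t = 382 has integer solutions iff gcd(1681, 529) | 382.
Euclid: 1681 = 3·529 + 94; 529 = 5·94 + 59; 94 = 1·59 + 35; 59 = 1·35 + 24; 35 = 1·24 + 11; 24 = 2·11 + 2; 11 = 5·2 + 1; 2 = 2·1 + 0. gcd = 1; 382 mod 1 = 0. Yes.

Yes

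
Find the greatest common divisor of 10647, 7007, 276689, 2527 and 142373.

10647 = 3² · 7 · 13²; 7007 = 7² · 11 · 13; 276689 = 7 · 29² · 47; 2527 = 7 · 19²; 142373 = 7 · 11 · 43²
gcd takes min exponent of each prime: 7 = 7

7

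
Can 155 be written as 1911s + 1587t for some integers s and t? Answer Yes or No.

gcd(1911, 1587): 1911 = 1·1587 + 324; 1587 = 4·324 + 291; 324 = 1·291 + 33; 291 = 8·33 + 27; 33 = 1·27 + 6; 27 = 4·6 + 3; 6 = 2·3 + 0 → 3
3 does not divide 155, so a solution does not exist.

No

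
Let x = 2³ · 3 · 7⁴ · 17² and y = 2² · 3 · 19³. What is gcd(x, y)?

min exponent per shared prime: 2² · 3 = 12

12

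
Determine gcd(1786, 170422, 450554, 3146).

2

gcd(1786, 170422): 170422 = 95·1786 + 752; 1786 = 2·752 + 282; 752 = 2·282 + 188; 282 = 1·188 + 94; 188 = 2·94 + 0 → 94
gcd(94, 450554): 450554 = 4793·94 + 12; 94 = 7·12 + 10; 12 = 1·10 + 2; 10 = 5·2 + 0 → 2
gcd(2, 3146): 3146 = 1573·2 + 0 → 2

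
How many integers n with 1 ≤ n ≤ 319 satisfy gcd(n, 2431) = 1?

2431 = 11·13·17. Inclusion–exclusion on these primes:
319 − ⌊319/11⌋ − ⌊319/13⌋ − ⌊319/17⌋ + ⌊319/143⌋ + ⌊319/187⌋ + ⌊319/221⌋ − ⌊319/2431⌋ = 252

252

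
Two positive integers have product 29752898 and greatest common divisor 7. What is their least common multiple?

4250414

Since gcd(u,v)·lcm(u,v) = uv, lcm = 29752898/7 = 4250414.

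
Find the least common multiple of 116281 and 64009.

gcd first: 116281 = 1·64009 + 52272; 64009 = 1·52272 + 11737; 52272 = 4·11737 + 5324; 11737 = 2·5324 + 1089; 5324 = 4·1089 + 968; 1089 = 1·968 + 121; 968 = 8·121 + 0 → gcd = 121
lcm = 116281·64009/gcd = 7443030529/121 = 61512649

61512649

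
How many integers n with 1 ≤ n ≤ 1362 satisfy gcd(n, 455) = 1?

Prime factors of 455: 5, 7, 13. Count integers ≤ 1362 divisible by none of them.
By inclusion–exclusion: 1362 − ⌊1362/5⌋ − ⌊1362/7⌋ − ⌊1362/13⌋ + ⌊1362/35⌋ + ⌊1362/65⌋ + ⌊1362/91⌋ − ⌊1362/455⌋ = 862.

862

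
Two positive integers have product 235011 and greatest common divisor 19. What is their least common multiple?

Since gcd(m,n)·lcm(m,n) = mn, lcm = 235011/19 = 12369.

12369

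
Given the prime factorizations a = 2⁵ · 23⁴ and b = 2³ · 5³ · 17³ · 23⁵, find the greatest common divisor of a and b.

2238728

min exponent per shared prime: 2³ · 23⁴ = 2238728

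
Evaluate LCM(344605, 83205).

344605 = 5 · 41³; 83205 = 3² · 5 · 43²
max exponents: 3² · 5 · 41³ · 43² = 5734571805

5734571805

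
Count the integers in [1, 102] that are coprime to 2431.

80

2431 = 11·13·17. Inclusion–exclusion on these primes:
102 − ⌊102/11⌋ − ⌊102/13⌋ − ⌊102/17⌋ + ⌊102/143⌋ + ⌊102/187⌋ + ⌊102/221⌋ − ⌊102/2431⌋ = 80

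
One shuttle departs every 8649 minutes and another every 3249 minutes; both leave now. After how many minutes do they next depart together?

8649 = 3² · 31²; 3249 = 3² · 19²
max exponents: 3² · 19² · 31² = 3122289

3122289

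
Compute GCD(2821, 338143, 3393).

2821 = 7 · 13 · 31; 338143 = 13 · 19 · 37²; 3393 = 3² · 13 · 29
gcd takes min exponent of each prime: 13 = 13

13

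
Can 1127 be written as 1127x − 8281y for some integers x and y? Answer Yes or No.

Yes

gcd(1127, 8281): 8281 = 7·1127 + 392; 1127 = 2·392 + 343; 392 = 1·343 + 49; 343 = 7·49 + 0 → 49
49 divides 1127, so a solution exists.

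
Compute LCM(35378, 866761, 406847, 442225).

lcm(35378, 866761) = 35378·866761/gcd = 30664270658/17689 = 1733522
lcm(1733522, 406847) = 1733522·406847/gcd = 705278225134/17689 = 39871006
lcm(39871006, 442225) = 39871006·442225/gcd = 17631955628350/17689 = 996775150

996775150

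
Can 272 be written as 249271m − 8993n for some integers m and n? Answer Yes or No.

Yes

By Bézout, 249271m − 8993n = 272 has integer solutions iff gcd(249271, 8993) | 272.
Euclid: 249271 = 27·8993 + 6460; 8993 = 1·6460 + 2533; 6460 = 2·2533 + 1394; 2533 = 1·1394 + 1139; 1394 = 1·1139 + 255; 1139 = 4·255 + 119; 255 = 2·119 + 17; 119 = 7·17 + 0. gcd = 17; 272 mod 17 = 0. Yes.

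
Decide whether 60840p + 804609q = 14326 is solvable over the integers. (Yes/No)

By Bézout, 60840p + 804609q = 14326 has integer solutions iff gcd(60840, 804609) | 14326.
Euclid: 804609 = 13·60840 + 13689; 60840 = 4·13689 + 6084; 13689 = 2·6084 + 1521; 6084 = 4·1521 + 0. gcd = 1521; 14326 mod 1521 = 637. No.

No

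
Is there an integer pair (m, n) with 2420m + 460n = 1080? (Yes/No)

Yes

By Bézout, 2420m + 460n = 1080 has integer solutions iff gcd(2420, 460) | 1080.
Euclid: 2420 = 5·460 + 120; 460 = 3·120 + 100; 120 = 1·100 + 20; 100 = 5·20 + 0. gcd = 20; 1080 mod 20 = 0. Yes.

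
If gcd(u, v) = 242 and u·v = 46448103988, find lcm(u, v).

gcd·lcm = product, so lcm = 46448103988/242 = 191934314.

191934314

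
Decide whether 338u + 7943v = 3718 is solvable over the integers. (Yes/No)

Yes

By Bézout, 338u + 7943v = 3718 has integer solutions iff gcd(338, 7943) | 3718.
Euclid: 7943 = 23·338 + 169; 338 = 2·169 + 0. gcd = 169; 3718 mod 169 = 0. Yes.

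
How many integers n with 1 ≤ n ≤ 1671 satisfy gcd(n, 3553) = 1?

1355

Prime factors of 3553: 11, 17, 19. Count integers ≤ 1671 divisible by none of them.
By inclusion–exclusion: 1671 − ⌊1671/11⌋ − ⌊1671/17⌋ − ⌊1671/19⌋ + ⌊1671/187⌋ + ⌊1671/209⌋ + ⌊1671/323⌋ − ⌊1671/3553⌋ = 1355.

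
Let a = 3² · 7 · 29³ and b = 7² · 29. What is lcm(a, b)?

10755549

max exponent per prime: 3² · 7² · 29³ = 10755549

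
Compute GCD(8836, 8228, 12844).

8836 = 2² · 47²; 8228 = 2² · 11² · 17; 12844 = 2² · 13² · 19
gcd takes min exponent of each prime: 2² = 4

4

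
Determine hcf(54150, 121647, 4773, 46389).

3

54150 = 2 · 3 · 5² · 19²; 121647 = 3 · 23 · 41 · 43; 4773 = 3 · 37 · 43; 46389 = 3 · 7 · 47²
gcd takes min exponent of each prime: 3 = 3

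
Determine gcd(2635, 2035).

Euclid: 2635 = 1·2035 + 600; 2035 = 3·600 + 235; 600 = 2·235 + 130; 235 = 1·130 + 105; 130 = 1·105 + 25; 105 = 4·25 + 5; 25 = 5·5 + 0. Last nonzero remainder: 5.

5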